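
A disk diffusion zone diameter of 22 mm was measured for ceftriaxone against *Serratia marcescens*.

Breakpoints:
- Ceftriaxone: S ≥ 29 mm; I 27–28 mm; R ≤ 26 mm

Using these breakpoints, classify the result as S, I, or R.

R

Ceftriaxone (22 mm) ≤ 26 mm → R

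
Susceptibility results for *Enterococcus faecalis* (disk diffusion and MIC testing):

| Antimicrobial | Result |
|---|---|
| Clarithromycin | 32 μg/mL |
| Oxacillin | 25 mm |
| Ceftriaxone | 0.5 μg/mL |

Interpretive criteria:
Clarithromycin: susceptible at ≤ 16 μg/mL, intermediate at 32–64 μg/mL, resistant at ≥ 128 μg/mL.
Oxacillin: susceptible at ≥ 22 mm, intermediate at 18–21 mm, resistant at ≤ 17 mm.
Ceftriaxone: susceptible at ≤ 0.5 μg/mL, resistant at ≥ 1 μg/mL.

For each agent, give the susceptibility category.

Clarithromycin (32 μg/mL) in 32–64 μg/mL — intermediate
Oxacillin 25 mm: ≥ 22 mm → Susceptible
Ceftriaxone (0.5 μg/mL) ≤ 0.5 μg/mL → Susceptible

I, S, S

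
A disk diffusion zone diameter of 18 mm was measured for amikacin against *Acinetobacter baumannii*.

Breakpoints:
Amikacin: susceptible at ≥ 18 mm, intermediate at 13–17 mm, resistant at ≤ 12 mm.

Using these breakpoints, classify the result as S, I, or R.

Amikacin: 18 mm is ≥ 18 mm ⇒ S

S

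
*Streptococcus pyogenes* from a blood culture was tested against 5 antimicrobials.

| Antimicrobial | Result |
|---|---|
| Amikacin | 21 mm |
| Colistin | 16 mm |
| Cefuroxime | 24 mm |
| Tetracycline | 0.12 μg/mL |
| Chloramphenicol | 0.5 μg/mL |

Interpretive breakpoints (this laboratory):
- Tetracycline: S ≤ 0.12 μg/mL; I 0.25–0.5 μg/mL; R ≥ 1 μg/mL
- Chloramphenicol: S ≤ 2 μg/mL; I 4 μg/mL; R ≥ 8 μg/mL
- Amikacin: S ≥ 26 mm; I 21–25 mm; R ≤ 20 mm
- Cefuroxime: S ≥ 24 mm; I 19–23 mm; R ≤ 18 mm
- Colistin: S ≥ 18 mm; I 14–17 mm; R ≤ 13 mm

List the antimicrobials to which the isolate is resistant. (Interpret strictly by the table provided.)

none

Amikacin 21 mm: in 21–25 mm → I
Colistin (16 mm) in 14–17 mm ⇒ intermediate
Cefuroxime: 24 mm is ≥ 24 mm ⇒ S
Tetracycline (0.12 μg/mL) ≤ 0.12 μg/mL → S
Chloramphenicol 0.5 μg/mL: ≤ 2 μg/mL ⇒ susceptible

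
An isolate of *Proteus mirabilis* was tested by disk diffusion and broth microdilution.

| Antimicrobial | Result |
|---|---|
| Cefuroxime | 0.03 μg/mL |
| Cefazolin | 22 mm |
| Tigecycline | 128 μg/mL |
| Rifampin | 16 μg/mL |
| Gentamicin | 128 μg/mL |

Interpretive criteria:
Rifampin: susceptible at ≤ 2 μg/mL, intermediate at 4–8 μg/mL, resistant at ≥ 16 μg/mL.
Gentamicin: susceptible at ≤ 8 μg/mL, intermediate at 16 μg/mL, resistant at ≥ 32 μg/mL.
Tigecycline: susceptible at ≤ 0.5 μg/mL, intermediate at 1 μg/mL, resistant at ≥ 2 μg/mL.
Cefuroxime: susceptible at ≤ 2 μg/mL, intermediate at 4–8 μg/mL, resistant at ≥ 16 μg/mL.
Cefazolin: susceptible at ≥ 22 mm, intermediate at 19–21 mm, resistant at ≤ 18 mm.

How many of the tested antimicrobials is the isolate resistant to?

Cefuroxime (0.03 μg/mL) ≤ 2 μg/mL ⇒ S
Cefazolin 22 mm: ≥ 22 mm — Susceptible
Tigecycline (128 μg/mL) ≥ 2 μg/mL — Resistant
Rifampin: 16 μg/mL is ≥ 16 μg/mL ⇒ resistant
Gentamicin (128 μg/mL) ≥ 32 μg/mL ⇒ Resistant
Resistant: 3

3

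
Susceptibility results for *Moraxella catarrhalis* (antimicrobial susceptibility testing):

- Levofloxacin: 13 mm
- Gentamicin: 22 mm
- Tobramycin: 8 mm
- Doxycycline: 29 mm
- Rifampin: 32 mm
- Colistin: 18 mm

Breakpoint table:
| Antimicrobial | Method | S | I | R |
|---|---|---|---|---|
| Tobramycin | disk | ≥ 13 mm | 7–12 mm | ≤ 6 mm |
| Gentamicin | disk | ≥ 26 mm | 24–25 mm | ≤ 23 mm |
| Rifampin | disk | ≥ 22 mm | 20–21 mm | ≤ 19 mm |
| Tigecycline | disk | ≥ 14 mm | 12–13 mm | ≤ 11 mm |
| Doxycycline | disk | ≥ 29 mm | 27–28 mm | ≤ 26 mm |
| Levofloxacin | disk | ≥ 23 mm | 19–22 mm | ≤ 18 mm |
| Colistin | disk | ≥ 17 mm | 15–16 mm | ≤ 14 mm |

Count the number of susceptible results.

Levofloxacin 13 mm: ≤ 18 mm — R
Gentamicin: 22 mm is ≤ 23 mm → R
Tobramycin: 8 mm is in 7–12 mm — Intermediate
Doxycycline 29 mm: ≥ 29 mm → susceptible
Rifampin: 32 mm is ≥ 22 mm ⇒ Susceptible
Colistin (18 mm) ≥ 17 mm → S
Susceptible: 3

3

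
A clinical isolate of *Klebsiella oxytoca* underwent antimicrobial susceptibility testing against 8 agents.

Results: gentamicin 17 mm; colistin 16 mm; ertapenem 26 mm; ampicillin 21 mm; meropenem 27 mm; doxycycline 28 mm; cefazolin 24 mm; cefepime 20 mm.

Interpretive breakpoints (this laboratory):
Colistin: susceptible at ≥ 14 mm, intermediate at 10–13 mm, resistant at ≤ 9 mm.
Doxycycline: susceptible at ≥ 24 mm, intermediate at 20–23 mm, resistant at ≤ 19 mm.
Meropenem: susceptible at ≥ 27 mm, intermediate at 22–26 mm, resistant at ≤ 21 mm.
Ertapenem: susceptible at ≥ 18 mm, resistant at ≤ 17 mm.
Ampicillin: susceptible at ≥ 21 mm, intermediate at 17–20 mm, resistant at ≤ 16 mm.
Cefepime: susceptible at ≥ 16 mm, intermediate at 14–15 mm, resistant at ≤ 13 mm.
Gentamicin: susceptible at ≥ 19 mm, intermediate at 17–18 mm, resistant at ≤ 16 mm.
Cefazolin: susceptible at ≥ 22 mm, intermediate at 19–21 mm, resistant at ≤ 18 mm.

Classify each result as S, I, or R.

Gentamicin: 17 mm is in 17–18 mm ⇒ I
Colistin (16 mm) ≥ 14 mm — S
Ertapenem: 26 mm is ≥ 18 mm — susceptible
Ampicillin (21 mm) ≥ 21 mm → Susceptible
Meropenem (27 mm) ≥ 27 mm → Susceptible
Doxycycline: 28 mm is ≥ 24 mm — susceptible
Cefazolin (24 mm) ≥ 22 mm — S
Cefepime 20 mm: ≥ 16 mm — susceptible

I, S, S, S, S, S, S, S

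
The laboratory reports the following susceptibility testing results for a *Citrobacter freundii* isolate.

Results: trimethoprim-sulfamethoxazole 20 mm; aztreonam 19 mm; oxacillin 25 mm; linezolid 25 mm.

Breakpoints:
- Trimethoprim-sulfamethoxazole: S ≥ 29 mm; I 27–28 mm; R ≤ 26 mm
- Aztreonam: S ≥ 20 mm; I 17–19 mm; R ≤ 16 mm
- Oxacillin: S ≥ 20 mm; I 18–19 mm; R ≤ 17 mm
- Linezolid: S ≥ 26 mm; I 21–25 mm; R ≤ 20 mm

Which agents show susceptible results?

oxacillin

Trimethoprim-sulfamethoxazole: 20 mm is ≤ 26 mm ⇒ R
Aztreonam: 19 mm is in 17–19 mm — intermediate
Oxacillin: 25 mm is ≥ 20 mm — susceptible
Linezolid (25 mm) in 21–25 mm — Intermediate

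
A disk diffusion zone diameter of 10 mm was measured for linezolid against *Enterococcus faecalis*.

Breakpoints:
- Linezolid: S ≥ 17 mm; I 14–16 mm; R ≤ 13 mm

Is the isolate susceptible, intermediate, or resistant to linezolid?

Linezolid 10 mm: ≤ 13 mm → R

R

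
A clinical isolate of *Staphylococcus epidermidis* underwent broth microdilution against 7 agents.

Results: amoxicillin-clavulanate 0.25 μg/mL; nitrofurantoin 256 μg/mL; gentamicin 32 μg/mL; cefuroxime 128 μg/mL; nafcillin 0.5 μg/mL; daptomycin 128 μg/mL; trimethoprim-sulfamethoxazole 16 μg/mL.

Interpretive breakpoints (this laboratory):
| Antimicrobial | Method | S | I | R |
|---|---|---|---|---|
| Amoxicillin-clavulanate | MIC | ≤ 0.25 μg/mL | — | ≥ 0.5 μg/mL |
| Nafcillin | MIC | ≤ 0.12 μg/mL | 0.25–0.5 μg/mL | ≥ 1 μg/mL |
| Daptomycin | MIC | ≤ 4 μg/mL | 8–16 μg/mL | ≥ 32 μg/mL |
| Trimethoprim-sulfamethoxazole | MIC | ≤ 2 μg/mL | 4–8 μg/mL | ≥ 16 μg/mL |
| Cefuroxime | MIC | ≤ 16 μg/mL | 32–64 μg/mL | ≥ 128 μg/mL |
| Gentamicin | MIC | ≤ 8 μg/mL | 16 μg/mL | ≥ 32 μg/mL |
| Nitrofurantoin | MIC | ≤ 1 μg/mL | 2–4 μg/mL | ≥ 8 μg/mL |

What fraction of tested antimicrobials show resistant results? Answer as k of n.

Amoxicillin-clavulanate: 0.25 μg/mL is ≤ 0.25 μg/mL → S
Nitrofurantoin 256 μg/mL: ≥ 8 μg/mL — resistant
Gentamicin (32 μg/mL) ≥ 32 μg/mL ⇒ Resistant
Cefuroxime (128 μg/mL) ≥ 128 μg/mL → Resistant
Nafcillin 0.5 μg/mL: in 0.25–0.5 μg/mL → I
Daptomycin: 128 μg/mL is ≥ 32 μg/mL → resistant
Trimethoprim-sulfamethoxazole: 16 μg/mL is ≥ 16 μg/mL — Resistant
Resistant: 5/7

5 of 7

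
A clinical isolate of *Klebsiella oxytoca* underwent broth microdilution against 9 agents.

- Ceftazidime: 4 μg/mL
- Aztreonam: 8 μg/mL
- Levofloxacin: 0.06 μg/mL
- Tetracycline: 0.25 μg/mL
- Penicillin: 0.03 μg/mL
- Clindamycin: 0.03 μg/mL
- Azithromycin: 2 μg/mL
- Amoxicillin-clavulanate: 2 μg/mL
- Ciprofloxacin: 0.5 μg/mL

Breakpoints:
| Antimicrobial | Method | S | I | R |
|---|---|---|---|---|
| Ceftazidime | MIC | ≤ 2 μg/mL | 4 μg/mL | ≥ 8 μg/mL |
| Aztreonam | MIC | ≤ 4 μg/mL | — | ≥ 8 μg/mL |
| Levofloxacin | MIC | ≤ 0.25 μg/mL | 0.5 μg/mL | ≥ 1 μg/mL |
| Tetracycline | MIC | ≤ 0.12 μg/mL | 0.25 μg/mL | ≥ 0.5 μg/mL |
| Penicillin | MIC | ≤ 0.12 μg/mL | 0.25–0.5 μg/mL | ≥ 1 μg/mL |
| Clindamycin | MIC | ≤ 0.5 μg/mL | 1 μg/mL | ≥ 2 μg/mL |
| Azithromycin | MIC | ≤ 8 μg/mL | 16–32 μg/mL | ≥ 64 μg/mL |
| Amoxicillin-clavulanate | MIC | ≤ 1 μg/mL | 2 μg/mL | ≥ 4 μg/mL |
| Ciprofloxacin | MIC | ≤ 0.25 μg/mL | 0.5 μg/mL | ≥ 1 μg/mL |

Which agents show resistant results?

Ceftazidime: 4 μg/mL is = 4 μg/mL → I
Aztreonam (8 μg/mL) ≥ 8 μg/mL — resistant
Levofloxacin: 0.06 μg/mL is ≤ 0.25 μg/mL — susceptible
Tetracycline 0.25 μg/mL: = 0.25 μg/mL ⇒ I
Penicillin (0.03 μg/mL) ≤ 0.12 μg/mL → susceptible
Clindamycin: 0.03 μg/mL is ≤ 0.5 μg/mL ⇒ S
Azithromycin (2 μg/mL) ≤ 8 μg/mL → S
Amoxicillin-clavulanate (2 μg/mL) = 2 μg/mL ⇒ intermediate
Ciprofloxacin 0.5 μg/mL: = 0.5 μg/mL — I

aztreonam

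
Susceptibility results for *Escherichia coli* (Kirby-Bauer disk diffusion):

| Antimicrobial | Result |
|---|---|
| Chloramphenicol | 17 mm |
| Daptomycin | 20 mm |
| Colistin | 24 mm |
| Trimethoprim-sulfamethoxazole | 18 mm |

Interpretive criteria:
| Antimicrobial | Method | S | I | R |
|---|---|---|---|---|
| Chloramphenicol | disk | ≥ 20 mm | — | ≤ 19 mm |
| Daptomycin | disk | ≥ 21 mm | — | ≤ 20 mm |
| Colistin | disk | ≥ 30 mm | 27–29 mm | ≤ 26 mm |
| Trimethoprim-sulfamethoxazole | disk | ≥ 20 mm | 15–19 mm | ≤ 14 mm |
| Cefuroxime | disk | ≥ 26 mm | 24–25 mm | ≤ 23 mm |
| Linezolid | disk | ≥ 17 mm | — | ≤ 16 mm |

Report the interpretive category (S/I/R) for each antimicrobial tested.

R, R, R, I

Chloramphenicol (17 mm) ≤ 19 mm ⇒ Resistant
Daptomycin 20 mm: ≤ 20 mm → R
Colistin (24 mm) ≤ 26 mm — Resistant
Trimethoprim-sulfamethoxazole: 18 mm is in 15–19 mm ⇒ I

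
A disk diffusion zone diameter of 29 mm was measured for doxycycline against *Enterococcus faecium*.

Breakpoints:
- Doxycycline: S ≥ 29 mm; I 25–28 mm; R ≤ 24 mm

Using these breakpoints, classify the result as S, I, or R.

S

Doxycycline 29 mm: ≥ 29 mm → S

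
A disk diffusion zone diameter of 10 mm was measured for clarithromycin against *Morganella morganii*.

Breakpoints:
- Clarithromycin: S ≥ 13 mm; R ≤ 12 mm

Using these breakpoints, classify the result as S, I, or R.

Clarithromycin (10 mm) ≤ 12 mm → resistant

R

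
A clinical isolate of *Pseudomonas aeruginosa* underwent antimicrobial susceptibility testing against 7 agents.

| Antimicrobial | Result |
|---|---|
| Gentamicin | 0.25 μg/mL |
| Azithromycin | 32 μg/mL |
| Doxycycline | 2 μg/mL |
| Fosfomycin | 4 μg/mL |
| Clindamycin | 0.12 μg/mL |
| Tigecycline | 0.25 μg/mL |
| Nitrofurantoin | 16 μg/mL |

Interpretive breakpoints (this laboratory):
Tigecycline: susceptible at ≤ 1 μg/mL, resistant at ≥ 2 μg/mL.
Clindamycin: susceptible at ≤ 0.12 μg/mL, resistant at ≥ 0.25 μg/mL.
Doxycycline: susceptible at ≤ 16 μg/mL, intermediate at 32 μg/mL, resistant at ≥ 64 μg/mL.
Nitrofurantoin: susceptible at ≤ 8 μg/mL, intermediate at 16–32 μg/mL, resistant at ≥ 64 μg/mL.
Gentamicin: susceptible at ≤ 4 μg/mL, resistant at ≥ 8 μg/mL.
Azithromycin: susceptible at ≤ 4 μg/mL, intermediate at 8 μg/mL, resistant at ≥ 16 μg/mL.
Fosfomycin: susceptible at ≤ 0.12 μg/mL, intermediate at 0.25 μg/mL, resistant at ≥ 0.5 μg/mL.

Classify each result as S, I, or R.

Gentamicin 0.25 μg/mL: ≤ 4 μg/mL ⇒ susceptible
Azithromycin (32 μg/mL) ≥ 16 μg/mL — resistant
Doxycycline: 2 μg/mL is ≤ 16 μg/mL — Susceptible
Fosfomycin 4 μg/mL: ≥ 0.5 μg/mL — resistant
Clindamycin 0.12 μg/mL: ≤ 0.12 μg/mL ⇒ susceptible
Tigecycline 0.25 μg/mL: ≤ 1 μg/mL — susceptible
Nitrofurantoin 16 μg/mL: in 16–32 μg/mL → I

S, R, S, R, S, S, I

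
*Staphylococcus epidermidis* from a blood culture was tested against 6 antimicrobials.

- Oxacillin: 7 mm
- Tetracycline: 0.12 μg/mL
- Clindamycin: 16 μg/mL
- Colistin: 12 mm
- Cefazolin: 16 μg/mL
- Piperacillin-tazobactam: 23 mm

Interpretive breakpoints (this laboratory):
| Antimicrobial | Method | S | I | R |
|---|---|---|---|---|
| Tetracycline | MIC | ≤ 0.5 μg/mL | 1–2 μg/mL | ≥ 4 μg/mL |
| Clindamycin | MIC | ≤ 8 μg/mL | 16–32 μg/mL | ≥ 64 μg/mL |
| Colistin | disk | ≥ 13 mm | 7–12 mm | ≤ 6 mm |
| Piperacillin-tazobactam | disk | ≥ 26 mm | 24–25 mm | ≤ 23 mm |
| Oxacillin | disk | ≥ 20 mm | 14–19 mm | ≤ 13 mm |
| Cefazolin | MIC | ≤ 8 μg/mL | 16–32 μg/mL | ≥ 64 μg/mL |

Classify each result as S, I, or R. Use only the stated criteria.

Oxacillin 7 mm: ≤ 13 mm → R
Tetracycline: 0.12 μg/mL is ≤ 0.5 μg/mL ⇒ S
Clindamycin (16 μg/mL) in 16–32 μg/mL — intermediate
Colistin (12 mm) in 7–12 mm → intermediate
Cefazolin (16 μg/mL) in 16–32 μg/mL ⇒ intermediate
Piperacillin-tazobactam: 23 mm is ≤ 23 mm — resistant

R, S, I, I, I, R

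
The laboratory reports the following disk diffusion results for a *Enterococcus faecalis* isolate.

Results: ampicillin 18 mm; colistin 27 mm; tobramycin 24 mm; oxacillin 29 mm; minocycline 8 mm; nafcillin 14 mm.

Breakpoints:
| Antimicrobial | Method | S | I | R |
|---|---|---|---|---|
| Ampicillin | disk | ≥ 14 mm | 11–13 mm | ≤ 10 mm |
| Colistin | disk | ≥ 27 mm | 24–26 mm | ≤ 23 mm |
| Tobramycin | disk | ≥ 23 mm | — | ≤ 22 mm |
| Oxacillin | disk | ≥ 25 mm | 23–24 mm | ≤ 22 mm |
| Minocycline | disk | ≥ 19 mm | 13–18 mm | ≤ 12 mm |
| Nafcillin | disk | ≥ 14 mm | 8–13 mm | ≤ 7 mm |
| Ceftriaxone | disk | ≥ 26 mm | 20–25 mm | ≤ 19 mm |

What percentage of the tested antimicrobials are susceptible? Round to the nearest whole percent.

Ampicillin: 18 mm is ≥ 14 mm — susceptible
Colistin (27 mm) ≥ 27 mm — S
Tobramycin: 24 mm is ≥ 23 mm → S
Oxacillin 29 mm: ≥ 25 mm — Susceptible
Minocycline 8 mm: ≤ 12 mm → R
Nafcillin (14 mm) ≥ 14 mm → S
Susceptible: 5/6

83%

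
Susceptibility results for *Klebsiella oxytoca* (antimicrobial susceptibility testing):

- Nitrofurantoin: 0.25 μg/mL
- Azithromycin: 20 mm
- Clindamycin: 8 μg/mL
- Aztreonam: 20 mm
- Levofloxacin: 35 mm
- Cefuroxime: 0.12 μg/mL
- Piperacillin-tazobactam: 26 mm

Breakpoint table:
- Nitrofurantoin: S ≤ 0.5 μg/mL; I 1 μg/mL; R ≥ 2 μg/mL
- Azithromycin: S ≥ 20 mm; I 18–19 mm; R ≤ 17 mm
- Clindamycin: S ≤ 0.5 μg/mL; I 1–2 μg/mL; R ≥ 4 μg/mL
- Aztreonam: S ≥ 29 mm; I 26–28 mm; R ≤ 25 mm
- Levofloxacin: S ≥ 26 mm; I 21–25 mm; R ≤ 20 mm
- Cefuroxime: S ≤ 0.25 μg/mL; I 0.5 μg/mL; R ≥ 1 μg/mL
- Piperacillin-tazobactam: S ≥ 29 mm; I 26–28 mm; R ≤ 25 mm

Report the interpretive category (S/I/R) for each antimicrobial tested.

Nitrofurantoin (0.25 μg/mL) ≤ 0.5 μg/mL → S
Azithromycin: 20 mm is ≥ 20 mm ⇒ susceptible
Clindamycin 8 μg/mL: ≥ 4 μg/mL → R
Aztreonam: 20 mm is ≤ 25 mm ⇒ resistant
Levofloxacin 35 mm: ≥ 26 mm — S
Cefuroxime 0.12 μg/mL: ≤ 0.25 μg/mL → S
Piperacillin-tazobactam (26 mm) in 26–28 mm ⇒ I

S, S, R, R, S, S, I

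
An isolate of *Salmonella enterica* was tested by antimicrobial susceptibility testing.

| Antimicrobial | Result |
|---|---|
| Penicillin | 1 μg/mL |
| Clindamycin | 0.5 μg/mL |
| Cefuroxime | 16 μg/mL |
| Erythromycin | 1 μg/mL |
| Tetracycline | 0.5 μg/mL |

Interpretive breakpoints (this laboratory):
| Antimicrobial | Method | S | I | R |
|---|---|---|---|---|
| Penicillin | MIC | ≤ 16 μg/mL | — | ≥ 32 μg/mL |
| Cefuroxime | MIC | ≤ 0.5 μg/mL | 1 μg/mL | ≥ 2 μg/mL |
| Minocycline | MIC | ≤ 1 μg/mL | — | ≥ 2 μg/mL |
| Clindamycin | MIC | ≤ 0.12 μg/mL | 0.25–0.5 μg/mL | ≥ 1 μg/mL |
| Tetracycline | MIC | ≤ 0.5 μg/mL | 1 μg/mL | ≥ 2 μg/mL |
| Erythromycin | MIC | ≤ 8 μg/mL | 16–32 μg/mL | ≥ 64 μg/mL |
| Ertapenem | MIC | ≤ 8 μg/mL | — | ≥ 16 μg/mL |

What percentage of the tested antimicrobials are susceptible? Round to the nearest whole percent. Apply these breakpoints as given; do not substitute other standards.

Penicillin 1 μg/mL: ≤ 16 μg/mL ⇒ Susceptible
Clindamycin (0.5 μg/mL) in 0.25–0.5 μg/mL ⇒ intermediate
Cefuroxime: 16 μg/mL is ≥ 2 μg/mL → Resistant
Erythromycin 1 μg/mL: ≤ 8 μg/mL → susceptible
Tetracycline 0.5 μg/mL: ≤ 0.5 μg/mL ⇒ susceptible
Susceptible: 3/5

60%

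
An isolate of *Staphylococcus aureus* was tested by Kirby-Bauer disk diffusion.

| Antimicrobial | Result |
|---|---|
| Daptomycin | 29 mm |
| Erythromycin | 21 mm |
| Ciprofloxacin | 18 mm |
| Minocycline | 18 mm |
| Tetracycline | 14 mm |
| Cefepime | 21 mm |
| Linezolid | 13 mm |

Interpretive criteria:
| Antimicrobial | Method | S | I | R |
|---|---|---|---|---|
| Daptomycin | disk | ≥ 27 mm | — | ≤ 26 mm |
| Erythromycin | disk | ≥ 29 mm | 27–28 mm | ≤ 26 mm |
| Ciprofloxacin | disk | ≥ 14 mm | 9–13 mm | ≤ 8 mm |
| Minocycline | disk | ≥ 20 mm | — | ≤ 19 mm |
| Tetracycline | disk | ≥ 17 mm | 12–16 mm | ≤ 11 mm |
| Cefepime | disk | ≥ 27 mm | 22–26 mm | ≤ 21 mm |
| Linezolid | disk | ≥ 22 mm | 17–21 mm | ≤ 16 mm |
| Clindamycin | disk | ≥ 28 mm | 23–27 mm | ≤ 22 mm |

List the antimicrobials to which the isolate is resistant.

erythromycin, minocycline, cefepime, linezolid

Daptomycin: 29 mm is ≥ 27 mm — S
Erythromycin (21 mm) ≤ 26 mm → R
Ciprofloxacin: 18 mm is ≥ 14 mm → susceptible
Minocycline: 18 mm is ≤ 19 mm — resistant
Tetracycline: 14 mm is in 12–16 mm → Intermediate
Cefepime: 21 mm is ≤ 21 mm → Resistant
Linezolid: 13 mm is ≤ 16 mm → R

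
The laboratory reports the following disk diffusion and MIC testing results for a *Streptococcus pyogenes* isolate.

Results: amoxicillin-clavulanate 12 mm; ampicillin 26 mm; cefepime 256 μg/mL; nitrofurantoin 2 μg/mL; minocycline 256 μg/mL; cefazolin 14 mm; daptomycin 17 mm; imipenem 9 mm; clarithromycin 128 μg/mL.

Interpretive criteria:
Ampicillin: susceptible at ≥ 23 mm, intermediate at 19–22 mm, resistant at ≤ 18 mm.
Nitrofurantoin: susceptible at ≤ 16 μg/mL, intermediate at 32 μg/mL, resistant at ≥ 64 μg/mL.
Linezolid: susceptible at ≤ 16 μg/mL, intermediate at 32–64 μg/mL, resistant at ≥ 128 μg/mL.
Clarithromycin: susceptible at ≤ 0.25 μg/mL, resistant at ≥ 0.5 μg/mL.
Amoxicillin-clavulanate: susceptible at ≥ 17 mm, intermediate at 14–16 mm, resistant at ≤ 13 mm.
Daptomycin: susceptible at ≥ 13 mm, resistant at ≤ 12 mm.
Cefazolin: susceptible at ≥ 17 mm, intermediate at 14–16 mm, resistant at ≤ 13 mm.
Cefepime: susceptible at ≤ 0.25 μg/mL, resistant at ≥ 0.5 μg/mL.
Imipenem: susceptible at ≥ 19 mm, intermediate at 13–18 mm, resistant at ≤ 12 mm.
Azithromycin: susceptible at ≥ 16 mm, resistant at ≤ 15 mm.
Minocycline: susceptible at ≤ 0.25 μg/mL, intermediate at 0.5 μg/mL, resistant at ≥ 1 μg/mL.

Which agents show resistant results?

Amoxicillin-clavulanate: 12 mm is ≤ 13 mm — resistant
Ampicillin 26 mm: ≥ 23 mm — Susceptible
Cefepime (256 μg/mL) ≥ 0.5 μg/mL — resistant
Nitrofurantoin (2 μg/mL) ≤ 16 μg/mL ⇒ susceptible
Minocycline (256 μg/mL) ≥ 1 μg/mL ⇒ resistant
Cefazolin (14 mm) in 14–16 mm → Intermediate
Daptomycin (17 mm) ≥ 13 mm — S
Imipenem 9 mm: ≤ 12 mm → R
Clarithromycin (128 μg/mL) ≥ 0.5 μg/mL — Resistant

amoxicillin-clavulanate, cefepime, minocycline, imipenem, clarithromycin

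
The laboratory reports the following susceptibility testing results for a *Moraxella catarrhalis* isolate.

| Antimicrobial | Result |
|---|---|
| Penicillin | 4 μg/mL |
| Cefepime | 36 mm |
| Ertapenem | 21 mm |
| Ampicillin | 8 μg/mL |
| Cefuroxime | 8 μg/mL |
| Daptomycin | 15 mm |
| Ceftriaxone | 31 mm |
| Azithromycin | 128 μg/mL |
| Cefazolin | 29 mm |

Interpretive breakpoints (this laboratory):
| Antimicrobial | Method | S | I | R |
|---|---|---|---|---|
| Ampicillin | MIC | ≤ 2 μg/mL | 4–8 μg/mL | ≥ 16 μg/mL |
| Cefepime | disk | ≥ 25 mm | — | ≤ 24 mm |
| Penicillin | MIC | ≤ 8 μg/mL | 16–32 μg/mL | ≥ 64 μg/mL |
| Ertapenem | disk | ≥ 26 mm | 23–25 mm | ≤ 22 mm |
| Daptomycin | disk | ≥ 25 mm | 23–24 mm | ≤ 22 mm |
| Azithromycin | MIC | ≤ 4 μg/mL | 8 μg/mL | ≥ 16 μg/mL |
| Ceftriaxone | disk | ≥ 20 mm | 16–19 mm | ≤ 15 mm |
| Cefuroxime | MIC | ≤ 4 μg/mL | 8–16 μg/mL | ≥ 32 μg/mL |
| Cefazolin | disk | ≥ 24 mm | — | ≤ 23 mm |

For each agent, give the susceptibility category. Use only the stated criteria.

Penicillin 4 μg/mL: ≤ 8 μg/mL → susceptible
Cefepime (36 mm) ≥ 25 mm ⇒ Susceptible
Ertapenem 21 mm: ≤ 22 mm → R
Ampicillin: 8 μg/mL is in 4–8 μg/mL — I
Cefuroxime (8 μg/mL) in 8–16 μg/mL — I
Daptomycin (15 mm) ≤ 22 mm — R
Ceftriaxone 31 mm: ≥ 20 mm → S
Azithromycin 128 μg/mL: ≥ 16 μg/mL → Resistant
Cefazolin: 29 mm is ≥ 24 mm — susceptible

S, S, R, I, I, R, S, R, S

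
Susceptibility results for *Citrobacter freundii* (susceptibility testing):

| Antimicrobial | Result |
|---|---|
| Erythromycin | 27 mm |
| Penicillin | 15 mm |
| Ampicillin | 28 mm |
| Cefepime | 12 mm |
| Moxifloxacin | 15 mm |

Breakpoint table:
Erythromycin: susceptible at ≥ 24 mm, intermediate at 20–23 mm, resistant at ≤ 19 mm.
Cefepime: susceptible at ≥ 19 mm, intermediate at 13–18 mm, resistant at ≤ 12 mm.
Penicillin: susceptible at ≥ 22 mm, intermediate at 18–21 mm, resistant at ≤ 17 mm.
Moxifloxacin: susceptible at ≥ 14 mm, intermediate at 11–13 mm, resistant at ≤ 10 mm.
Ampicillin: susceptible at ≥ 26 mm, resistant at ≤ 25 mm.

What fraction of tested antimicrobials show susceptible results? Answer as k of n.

3 of 5

Erythromycin: 27 mm is ≥ 24 mm — Susceptible
Penicillin: 15 mm is ≤ 17 mm ⇒ resistant
Ampicillin 28 mm: ≥ 26 mm ⇒ Susceptible
Cefepime: 12 mm is ≤ 12 mm — Resistant
Moxifloxacin (15 mm) ≥ 14 mm ⇒ Susceptible
Susceptible: 3/5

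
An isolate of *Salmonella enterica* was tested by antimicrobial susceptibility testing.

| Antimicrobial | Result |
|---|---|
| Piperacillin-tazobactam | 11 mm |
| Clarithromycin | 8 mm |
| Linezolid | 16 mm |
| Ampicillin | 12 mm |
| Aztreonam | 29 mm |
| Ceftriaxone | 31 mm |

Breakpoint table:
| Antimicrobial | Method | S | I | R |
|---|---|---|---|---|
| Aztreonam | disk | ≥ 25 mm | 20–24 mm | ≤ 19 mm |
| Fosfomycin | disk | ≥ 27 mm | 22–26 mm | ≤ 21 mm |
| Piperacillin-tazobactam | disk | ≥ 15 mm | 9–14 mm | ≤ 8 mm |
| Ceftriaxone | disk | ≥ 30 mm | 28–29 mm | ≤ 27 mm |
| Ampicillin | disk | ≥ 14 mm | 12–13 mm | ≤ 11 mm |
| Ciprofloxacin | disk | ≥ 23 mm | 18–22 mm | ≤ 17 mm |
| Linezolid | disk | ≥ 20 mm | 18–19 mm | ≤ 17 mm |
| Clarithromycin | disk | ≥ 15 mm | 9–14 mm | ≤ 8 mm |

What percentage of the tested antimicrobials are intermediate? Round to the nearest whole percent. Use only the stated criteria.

Piperacillin-tazobactam: 11 mm is in 9–14 mm — intermediate
Clarithromycin: 8 mm is ≤ 8 mm → Resistant
Linezolid: 16 mm is ≤ 17 mm → resistant
Ampicillin: 12 mm is in 12–13 mm — Intermediate
Aztreonam: 29 mm is ≥ 25 mm — Susceptible
Ceftriaxone: 31 mm is ≥ 30 mm — Susceptible
Intermediate: 2/6

33%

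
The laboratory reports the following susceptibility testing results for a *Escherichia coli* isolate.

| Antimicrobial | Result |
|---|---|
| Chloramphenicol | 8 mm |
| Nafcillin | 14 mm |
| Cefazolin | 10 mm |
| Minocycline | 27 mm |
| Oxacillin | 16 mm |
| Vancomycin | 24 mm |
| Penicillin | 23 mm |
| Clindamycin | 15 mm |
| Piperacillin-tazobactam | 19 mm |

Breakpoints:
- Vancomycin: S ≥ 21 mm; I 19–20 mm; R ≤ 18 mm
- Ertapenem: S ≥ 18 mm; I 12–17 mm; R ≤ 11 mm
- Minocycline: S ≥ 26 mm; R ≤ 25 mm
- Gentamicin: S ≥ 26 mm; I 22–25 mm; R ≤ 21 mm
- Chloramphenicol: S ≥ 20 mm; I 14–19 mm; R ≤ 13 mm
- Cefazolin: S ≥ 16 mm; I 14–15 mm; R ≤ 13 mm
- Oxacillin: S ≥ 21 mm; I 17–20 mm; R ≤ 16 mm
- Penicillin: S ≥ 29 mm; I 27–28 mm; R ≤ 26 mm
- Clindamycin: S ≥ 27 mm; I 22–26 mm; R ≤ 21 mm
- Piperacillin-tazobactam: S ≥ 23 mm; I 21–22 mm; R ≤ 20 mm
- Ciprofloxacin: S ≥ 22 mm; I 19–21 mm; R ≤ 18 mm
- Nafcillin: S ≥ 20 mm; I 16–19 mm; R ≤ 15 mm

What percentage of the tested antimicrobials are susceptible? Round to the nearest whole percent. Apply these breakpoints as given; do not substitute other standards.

22%

Chloramphenicol 8 mm: ≤ 13 mm ⇒ resistant
Nafcillin 14 mm: ≤ 15 mm → Resistant
Cefazolin: 10 mm is ≤ 13 mm ⇒ Resistant
Minocycline 27 mm: ≥ 26 mm — susceptible
Oxacillin 16 mm: ≤ 16 mm — R
Vancomycin 24 mm: ≥ 21 mm ⇒ S
Penicillin 23 mm: ≤ 26 mm ⇒ resistant
Clindamycin (15 mm) ≤ 21 mm ⇒ Resistant
Piperacillin-tazobactam (19 mm) ≤ 20 mm → Resistant
Susceptible: 2/9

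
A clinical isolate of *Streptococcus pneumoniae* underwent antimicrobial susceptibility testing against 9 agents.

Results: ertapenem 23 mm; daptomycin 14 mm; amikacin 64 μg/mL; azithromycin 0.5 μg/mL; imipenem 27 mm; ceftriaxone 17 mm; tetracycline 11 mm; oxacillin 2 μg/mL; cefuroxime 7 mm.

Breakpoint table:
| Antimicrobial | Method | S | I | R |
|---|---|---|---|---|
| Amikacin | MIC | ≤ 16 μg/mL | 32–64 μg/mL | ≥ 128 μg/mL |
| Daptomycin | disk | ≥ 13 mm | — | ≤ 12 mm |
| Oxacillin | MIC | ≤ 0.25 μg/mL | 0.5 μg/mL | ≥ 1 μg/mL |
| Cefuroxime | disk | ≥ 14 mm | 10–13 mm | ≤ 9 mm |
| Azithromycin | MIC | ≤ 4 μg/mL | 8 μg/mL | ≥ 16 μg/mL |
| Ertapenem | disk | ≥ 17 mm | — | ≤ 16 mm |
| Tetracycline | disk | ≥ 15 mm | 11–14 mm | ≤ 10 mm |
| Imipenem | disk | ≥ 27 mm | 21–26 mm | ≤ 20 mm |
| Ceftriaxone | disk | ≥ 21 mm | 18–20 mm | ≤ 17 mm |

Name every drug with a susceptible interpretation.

ertapenem, daptomycin, azithromycin, imipenem

Ertapenem (23 mm) ≥ 17 mm — susceptible
Daptomycin 14 mm: ≥ 13 mm — Susceptible
Amikacin 64 μg/mL: in 32–64 μg/mL → I
Azithromycin 0.5 μg/mL: ≤ 4 μg/mL — susceptible
Imipenem (27 mm) ≥ 27 mm → Susceptible
Ceftriaxone 17 mm: ≤ 17 mm → Resistant
Tetracycline 11 mm: in 11–14 mm — intermediate
Oxacillin (2 μg/mL) ≥ 1 μg/mL → Resistant
Cefuroxime: 7 mm is ≤ 9 mm ⇒ R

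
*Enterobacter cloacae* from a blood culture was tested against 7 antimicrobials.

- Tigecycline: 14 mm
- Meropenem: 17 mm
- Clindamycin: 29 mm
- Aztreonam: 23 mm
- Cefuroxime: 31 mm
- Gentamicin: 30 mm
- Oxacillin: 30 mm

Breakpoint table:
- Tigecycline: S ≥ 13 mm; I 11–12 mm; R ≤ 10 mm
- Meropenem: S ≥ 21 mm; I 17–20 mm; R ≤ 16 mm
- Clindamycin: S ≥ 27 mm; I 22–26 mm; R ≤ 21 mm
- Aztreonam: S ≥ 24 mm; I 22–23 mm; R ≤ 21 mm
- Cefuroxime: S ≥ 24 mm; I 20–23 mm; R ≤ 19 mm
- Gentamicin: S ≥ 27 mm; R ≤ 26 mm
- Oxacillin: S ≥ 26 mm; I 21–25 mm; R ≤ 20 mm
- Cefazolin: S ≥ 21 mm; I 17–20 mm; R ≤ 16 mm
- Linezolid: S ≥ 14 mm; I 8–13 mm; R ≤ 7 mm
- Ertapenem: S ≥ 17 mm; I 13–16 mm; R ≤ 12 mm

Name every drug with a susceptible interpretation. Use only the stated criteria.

tigecycline, clindamycin, cefuroxime, gentamicin, oxacillin

Tigecycline: 14 mm is ≥ 13 mm — susceptible
Meropenem (17 mm) in 17–20 mm → I
Clindamycin 29 mm: ≥ 27 mm → Susceptible
Aztreonam: 23 mm is in 22–23 mm ⇒ intermediate
Cefuroxime (31 mm) ≥ 24 mm — susceptible
Gentamicin 30 mm: ≥ 27 mm → S
Oxacillin: 30 mm is ≥ 26 mm — S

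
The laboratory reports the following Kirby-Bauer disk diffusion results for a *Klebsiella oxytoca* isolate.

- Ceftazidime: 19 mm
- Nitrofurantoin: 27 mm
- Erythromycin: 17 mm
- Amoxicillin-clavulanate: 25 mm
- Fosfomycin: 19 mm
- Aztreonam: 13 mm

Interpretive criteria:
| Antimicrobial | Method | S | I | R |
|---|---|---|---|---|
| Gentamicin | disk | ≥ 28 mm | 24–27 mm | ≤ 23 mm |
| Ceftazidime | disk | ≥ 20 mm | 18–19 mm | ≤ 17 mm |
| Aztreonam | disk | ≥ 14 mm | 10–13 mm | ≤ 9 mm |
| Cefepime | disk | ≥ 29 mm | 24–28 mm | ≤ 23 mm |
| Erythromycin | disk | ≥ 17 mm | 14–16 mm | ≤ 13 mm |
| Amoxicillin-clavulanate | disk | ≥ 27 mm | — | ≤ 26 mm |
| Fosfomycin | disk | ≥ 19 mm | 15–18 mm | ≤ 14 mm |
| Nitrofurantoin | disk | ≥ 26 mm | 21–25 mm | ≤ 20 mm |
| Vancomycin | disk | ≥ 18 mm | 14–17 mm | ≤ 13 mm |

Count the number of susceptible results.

3

Ceftazidime: 19 mm is in 18–19 mm — Intermediate
Nitrofurantoin: 27 mm is ≥ 26 mm ⇒ Susceptible
Erythromycin 17 mm: ≥ 17 mm ⇒ Susceptible
Amoxicillin-clavulanate: 25 mm is ≤ 26 mm → R
Fosfomycin: 19 mm is ≥ 19 mm → susceptible
Aztreonam 13 mm: in 10–13 mm — I
Susceptible: 3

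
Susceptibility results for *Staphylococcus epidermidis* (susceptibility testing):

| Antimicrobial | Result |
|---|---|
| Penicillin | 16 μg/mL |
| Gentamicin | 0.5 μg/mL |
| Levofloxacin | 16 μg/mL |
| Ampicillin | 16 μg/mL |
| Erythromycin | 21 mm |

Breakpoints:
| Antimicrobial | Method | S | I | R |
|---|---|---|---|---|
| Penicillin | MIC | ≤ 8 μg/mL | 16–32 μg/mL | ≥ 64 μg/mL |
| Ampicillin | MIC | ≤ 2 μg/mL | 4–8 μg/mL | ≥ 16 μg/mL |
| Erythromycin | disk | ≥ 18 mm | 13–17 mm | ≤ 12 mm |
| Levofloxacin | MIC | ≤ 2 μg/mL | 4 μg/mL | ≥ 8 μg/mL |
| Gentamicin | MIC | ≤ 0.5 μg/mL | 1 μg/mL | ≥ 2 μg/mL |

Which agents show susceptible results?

Penicillin: 16 μg/mL is in 16–32 μg/mL → I
Gentamicin: 0.5 μg/mL is ≤ 0.5 μg/mL → S
Levofloxacin: 16 μg/mL is ≥ 8 μg/mL — R
Ampicillin: 16 μg/mL is ≥ 16 μg/mL → Resistant
Erythromycin (21 mm) ≥ 18 mm → S

gentamicin, erythromycin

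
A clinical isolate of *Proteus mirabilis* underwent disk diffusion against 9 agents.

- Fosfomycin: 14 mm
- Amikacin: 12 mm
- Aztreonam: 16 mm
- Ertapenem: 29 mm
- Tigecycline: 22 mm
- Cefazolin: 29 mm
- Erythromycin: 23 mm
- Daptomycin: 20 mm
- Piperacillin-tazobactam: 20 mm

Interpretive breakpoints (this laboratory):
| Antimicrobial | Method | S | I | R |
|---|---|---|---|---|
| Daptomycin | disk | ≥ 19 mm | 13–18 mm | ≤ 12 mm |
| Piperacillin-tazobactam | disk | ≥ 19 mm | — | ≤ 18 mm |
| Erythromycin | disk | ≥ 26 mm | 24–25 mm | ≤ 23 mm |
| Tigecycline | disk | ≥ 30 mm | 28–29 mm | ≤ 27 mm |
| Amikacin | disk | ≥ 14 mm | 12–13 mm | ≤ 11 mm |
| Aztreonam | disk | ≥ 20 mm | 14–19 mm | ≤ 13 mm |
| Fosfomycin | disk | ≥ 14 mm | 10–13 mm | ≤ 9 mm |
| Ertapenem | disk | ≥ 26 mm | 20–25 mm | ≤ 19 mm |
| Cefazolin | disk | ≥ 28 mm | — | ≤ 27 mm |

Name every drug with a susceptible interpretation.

fosfomycin, ertapenem, cefazolin, daptomycin, piperacillin-tazobactam

Fosfomycin: 14 mm is ≥ 14 mm ⇒ S
Amikacin: 12 mm is in 12–13 mm ⇒ intermediate
Aztreonam 16 mm: in 14–19 mm — Intermediate
Ertapenem 29 mm: ≥ 26 mm — S
Tigecycline (22 mm) ≤ 27 mm → resistant
Cefazolin (29 mm) ≥ 28 mm → S
Erythromycin 23 mm: ≤ 23 mm → resistant
Daptomycin (20 mm) ≥ 19 mm ⇒ Susceptible
Piperacillin-tazobactam 20 mm: ≥ 19 mm — Susceptible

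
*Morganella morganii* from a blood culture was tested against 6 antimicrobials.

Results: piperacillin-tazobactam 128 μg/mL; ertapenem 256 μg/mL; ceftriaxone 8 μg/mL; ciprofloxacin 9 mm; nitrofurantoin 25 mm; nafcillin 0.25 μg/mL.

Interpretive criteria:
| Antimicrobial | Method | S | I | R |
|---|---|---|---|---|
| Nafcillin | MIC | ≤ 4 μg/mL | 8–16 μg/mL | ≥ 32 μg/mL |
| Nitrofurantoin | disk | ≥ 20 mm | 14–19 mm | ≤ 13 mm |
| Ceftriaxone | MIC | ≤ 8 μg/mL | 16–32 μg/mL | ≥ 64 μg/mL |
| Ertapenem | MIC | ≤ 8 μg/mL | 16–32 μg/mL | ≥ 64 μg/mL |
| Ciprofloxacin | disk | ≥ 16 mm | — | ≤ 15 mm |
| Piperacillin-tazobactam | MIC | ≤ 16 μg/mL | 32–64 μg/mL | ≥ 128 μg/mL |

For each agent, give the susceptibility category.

R, R, S, R, S, S

Piperacillin-tazobactam: 128 μg/mL is ≥ 128 μg/mL → R
Ertapenem 256 μg/mL: ≥ 64 μg/mL — resistant
Ceftriaxone 8 μg/mL: ≤ 8 μg/mL — Susceptible
Ciprofloxacin 9 mm: ≤ 15 mm — Resistant
Nitrofurantoin 25 mm: ≥ 20 mm — S
Nafcillin: 0.25 μg/mL is ≤ 4 μg/mL — S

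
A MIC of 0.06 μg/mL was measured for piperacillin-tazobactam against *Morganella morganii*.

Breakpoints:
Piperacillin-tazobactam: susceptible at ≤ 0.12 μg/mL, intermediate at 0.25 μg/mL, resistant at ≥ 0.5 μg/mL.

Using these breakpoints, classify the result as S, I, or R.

Piperacillin-tazobactam 0.06 μg/mL: ≤ 0.12 μg/mL ⇒ susceptible

Susceptible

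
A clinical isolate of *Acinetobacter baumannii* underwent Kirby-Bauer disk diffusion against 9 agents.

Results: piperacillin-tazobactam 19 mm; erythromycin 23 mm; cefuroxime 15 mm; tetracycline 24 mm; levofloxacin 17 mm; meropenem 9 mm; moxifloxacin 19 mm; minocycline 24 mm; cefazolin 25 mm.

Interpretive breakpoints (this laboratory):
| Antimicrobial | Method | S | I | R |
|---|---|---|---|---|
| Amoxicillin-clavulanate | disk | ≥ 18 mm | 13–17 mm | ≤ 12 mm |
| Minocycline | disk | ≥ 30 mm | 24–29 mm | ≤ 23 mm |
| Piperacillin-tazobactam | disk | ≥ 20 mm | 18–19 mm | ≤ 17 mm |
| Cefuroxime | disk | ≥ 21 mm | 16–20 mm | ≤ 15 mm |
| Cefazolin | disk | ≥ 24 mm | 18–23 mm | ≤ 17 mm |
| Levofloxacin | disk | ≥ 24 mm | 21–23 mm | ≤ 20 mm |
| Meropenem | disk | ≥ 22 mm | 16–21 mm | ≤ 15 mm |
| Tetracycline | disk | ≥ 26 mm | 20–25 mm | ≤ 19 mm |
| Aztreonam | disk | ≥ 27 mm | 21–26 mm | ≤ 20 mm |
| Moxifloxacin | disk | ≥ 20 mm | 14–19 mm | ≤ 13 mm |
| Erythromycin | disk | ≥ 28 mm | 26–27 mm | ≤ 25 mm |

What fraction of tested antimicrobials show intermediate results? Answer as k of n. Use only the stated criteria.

Piperacillin-tazobactam: 19 mm is in 18–19 mm ⇒ intermediate
Erythromycin: 23 mm is ≤ 25 mm → R
Cefuroxime: 15 mm is ≤ 15 mm ⇒ Resistant
Tetracycline 24 mm: in 20–25 mm — I
Levofloxacin 17 mm: ≤ 20 mm → R
Meropenem 9 mm: ≤ 15 mm → resistant
Moxifloxacin (19 mm) in 14–19 mm — intermediate
Minocycline (24 mm) in 24–29 mm ⇒ intermediate
Cefazolin: 25 mm is ≥ 24 mm → susceptible
Intermediate: 4/9

4 of 9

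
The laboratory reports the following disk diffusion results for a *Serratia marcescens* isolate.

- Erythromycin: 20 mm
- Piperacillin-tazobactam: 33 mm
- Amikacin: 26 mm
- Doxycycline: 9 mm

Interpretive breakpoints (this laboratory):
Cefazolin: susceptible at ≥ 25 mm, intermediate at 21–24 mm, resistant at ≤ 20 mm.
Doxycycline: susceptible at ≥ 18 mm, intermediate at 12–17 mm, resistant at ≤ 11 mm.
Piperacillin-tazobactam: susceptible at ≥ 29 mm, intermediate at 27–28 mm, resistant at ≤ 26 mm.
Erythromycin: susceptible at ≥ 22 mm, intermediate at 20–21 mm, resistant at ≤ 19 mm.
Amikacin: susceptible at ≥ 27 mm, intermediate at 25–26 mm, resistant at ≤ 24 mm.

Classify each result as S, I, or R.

Erythromycin: 20 mm is in 20–21 mm → I
Piperacillin-tazobactam (33 mm) ≥ 29 mm — susceptible
Amikacin: 26 mm is in 25–26 mm ⇒ intermediate
Doxycycline (9 mm) ≤ 11 mm → R

I, S, I, R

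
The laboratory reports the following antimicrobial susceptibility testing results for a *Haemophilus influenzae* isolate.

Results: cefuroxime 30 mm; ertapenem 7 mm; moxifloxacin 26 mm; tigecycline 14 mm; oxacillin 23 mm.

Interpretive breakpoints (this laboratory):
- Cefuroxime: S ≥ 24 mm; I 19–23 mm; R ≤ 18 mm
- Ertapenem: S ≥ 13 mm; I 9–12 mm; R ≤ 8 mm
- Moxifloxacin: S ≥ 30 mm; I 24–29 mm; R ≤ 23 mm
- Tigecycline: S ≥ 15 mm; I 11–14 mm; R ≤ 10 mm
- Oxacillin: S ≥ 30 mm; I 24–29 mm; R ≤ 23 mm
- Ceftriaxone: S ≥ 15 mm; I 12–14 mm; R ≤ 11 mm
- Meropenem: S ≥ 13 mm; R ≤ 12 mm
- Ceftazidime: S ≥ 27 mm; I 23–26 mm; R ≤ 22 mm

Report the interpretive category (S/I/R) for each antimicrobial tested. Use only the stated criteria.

Cefuroxime: 30 mm is ≥ 24 mm — Susceptible
Ertapenem 7 mm: ≤ 8 mm — Resistant
Moxifloxacin: 26 mm is in 24–29 mm ⇒ I
Tigecycline 14 mm: in 11–14 mm ⇒ I
Oxacillin: 23 mm is ≤ 23 mm — R

S, R, I, I, R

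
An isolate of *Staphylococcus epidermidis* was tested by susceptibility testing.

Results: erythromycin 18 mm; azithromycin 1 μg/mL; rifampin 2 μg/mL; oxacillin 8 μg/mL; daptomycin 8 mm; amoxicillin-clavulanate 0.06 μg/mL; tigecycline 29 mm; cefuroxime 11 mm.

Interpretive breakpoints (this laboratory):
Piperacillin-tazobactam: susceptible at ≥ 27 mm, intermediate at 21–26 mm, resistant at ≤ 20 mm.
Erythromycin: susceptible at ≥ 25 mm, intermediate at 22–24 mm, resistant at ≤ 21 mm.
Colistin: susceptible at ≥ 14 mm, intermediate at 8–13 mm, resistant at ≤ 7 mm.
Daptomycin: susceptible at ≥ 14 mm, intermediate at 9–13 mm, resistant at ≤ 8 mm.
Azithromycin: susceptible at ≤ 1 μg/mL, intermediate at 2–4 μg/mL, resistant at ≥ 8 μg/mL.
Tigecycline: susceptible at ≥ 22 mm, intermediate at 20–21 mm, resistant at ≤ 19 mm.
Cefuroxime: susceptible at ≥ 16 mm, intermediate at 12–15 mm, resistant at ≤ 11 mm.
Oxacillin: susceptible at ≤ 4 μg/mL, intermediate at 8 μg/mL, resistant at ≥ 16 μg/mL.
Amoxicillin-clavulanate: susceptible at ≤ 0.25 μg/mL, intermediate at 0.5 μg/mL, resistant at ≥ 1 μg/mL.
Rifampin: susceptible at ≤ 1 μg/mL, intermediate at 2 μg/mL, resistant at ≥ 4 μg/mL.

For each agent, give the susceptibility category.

R, S, I, I, R, S, S, R

Erythromycin: 18 mm is ≤ 21 mm ⇒ R
Azithromycin 1 μg/mL: ≤ 1 μg/mL ⇒ Susceptible
Rifampin (2 μg/mL) = 2 μg/mL — Intermediate
Oxacillin (8 μg/mL) = 8 μg/mL ⇒ Intermediate
Daptomycin (8 mm) ≤ 8 mm ⇒ R
Amoxicillin-clavulanate 0.06 μg/mL: ≤ 0.25 μg/mL → S
Tigecycline 29 mm: ≥ 22 mm → Susceptible
Cefuroxime 11 mm: ≤ 11 mm — R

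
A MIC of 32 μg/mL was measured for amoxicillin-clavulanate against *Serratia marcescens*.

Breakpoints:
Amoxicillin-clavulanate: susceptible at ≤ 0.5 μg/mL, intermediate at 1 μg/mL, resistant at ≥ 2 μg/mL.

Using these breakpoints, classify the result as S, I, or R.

Amoxicillin-clavulanate 32 μg/mL: ≥ 2 μg/mL ⇒ resistant

Resistant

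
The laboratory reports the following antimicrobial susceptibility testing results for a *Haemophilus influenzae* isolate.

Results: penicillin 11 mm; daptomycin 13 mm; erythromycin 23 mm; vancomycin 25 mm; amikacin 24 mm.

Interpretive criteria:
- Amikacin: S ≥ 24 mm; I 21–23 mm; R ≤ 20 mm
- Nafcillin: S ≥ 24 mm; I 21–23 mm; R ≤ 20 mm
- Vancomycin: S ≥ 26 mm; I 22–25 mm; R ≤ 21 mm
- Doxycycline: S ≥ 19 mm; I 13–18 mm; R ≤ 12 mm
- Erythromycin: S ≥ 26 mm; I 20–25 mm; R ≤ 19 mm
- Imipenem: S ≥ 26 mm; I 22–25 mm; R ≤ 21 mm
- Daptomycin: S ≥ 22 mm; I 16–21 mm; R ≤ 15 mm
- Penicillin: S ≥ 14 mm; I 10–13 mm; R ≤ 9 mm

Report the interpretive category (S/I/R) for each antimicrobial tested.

I, R, I, I, S

Penicillin (11 mm) in 10–13 mm ⇒ intermediate
Daptomycin: 13 mm is ≤ 15 mm → R
Erythromycin 23 mm: in 20–25 mm → Intermediate
Vancomycin: 25 mm is in 22–25 mm → intermediate
Amikacin 24 mm: ≥ 24 mm ⇒ Susceptible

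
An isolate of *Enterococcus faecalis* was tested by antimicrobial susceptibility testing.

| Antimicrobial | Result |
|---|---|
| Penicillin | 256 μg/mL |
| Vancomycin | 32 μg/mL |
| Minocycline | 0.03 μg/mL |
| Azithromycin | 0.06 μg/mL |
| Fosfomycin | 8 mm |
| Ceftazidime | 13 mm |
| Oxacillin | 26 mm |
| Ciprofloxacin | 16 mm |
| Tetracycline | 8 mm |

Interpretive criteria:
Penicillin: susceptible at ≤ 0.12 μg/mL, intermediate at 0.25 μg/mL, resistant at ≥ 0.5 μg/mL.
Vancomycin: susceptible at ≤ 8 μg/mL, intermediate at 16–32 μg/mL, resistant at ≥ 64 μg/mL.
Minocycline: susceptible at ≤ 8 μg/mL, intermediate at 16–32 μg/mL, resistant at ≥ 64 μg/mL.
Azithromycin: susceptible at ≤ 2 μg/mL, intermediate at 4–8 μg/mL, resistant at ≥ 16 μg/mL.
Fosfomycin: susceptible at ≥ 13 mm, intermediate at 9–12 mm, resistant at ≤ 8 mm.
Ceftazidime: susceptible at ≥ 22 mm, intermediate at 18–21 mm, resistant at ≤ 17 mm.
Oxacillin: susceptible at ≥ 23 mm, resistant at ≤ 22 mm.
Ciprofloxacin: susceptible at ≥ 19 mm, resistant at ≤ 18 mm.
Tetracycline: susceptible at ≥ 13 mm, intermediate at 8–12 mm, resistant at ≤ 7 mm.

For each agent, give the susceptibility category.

Penicillin (256 μg/mL) ≥ 0.5 μg/mL ⇒ Resistant
Vancomycin (32 μg/mL) in 16–32 μg/mL → I
Minocycline 0.03 μg/mL: ≤ 8 μg/mL → susceptible
Azithromycin: 0.06 μg/mL is ≤ 2 μg/mL → S
Fosfomycin 8 mm: ≤ 8 mm ⇒ R
Ceftazidime (13 mm) ≤ 17 mm — Resistant
Oxacillin: 26 mm is ≥ 23 mm → Susceptible
Ciprofloxacin 16 mm: ≤ 18 mm → Resistant
Tetracycline 8 mm: in 8–12 mm → Intermediate

R, I, S, S, R, R, S, R, I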